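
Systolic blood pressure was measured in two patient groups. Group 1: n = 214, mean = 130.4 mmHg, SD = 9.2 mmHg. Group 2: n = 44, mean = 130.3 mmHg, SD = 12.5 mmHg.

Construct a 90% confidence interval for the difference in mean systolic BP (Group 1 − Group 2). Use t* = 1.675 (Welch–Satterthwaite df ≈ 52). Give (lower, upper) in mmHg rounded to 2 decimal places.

(-3.23, 3.43)

Per-group SEs: s₁/√n₁ = 9.2/√214 = 0.6289, s₂/√n₂ = 12.5/√44 = 1.8844.
Unpooled SE of the difference: √(0.39551521 + 3.55096336) = 1.9866.
Margin of error = t* · SE = 1.675 × 1.9866 = 3.3276.
x̄₁ − x̄₂ = 130.4 − 130.3 = 0.1000.
CI: 0.1000 ± 3.3276 = (-3.23, 3.43).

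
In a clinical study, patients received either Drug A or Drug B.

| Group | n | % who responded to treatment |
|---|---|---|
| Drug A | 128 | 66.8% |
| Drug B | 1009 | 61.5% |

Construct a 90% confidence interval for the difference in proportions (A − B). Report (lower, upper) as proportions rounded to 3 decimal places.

SE₁ = √(p̂₁(1−p̂₁)/n₁) = √(0.6680·0.3320/128) = 0.04162; SE₂ = √(0.6150·0.3850/1009) = 0.01532.
Independent samples: SE of the difference = √(SE₁² + SE₂²) = √(0.0017322244 + 0.0002347024) = 0.04435.
z* for 90% confidence is 1.645, so the margin of error is 1.645 × 0.04435 = 0.07296.
Point estimate p̂₁ − p̂₂ = 0.6680 − 0.6150 = 0.0530.
0.0530 ± 0.07296 → (-0.020, 0.126).

(-0.020, 0.126)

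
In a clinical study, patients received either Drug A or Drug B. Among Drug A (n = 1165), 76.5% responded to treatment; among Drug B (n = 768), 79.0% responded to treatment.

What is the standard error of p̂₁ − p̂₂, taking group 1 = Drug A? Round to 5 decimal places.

The two standard errors are √(0.7650×0.2350/1165) = 0.01242 and √(0.7900×0.2100/768) = 0.01470.
Because the samples are independent, SE_diff = √(0.01242² + 0.01470²) = 0.01924.

0.01924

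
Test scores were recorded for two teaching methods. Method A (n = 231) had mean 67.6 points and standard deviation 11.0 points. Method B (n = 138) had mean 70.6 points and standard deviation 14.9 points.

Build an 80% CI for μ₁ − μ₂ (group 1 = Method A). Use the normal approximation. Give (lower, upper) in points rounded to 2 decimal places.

(-4.87, -1.13)

Per-group SEs: s₁/√n₁ = 11.0/√231 = 0.7237, s₂/√n₂ = 14.9/√138 = 1.2684.
Unpooled SE of the difference: √(0.52374169 + 1.60883856) = 1.4603.
Margin of error = z* · SE = 1.282 × 1.4603 = 1.8721.
x̄₁ − x̄₂ = 67.6 − 70.6 = -3.0000.
CI: -3.0000 ± 1.8721 = (-4.87, -1.13).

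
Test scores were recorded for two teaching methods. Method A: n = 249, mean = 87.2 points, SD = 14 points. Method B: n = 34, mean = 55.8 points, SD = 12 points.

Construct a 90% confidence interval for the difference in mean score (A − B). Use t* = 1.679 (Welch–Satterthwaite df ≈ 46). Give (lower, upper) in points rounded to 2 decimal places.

(27.64, 35.16)

Standard errors of each mean: 14/√249 = 0.8872 and 12/√34 = 2.0580.
SE(x̄₁ − x̄₂) = √(0.8872² + 2.0580²) = 2.2411 for independent samples with unequal variances.
With t* = 1.679, the margin is 1.679 × 2.2411 = 3.7628.
x̄₁ − x̄₂ = 87.2 − 55.8 = 31.4000; the interval is 31.4000 ± 3.7628 = (27.64, 35.16).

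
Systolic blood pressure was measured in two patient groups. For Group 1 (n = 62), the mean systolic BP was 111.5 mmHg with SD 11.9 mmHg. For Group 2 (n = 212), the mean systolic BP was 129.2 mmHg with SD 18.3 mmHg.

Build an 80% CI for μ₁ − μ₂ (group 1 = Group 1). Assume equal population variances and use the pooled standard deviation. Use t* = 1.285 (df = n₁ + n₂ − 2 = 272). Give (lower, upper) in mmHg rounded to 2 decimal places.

(-20.87, -14.53)

Pooled variance s_p² = [61·11.9² + 211·18.3²] / (62+212−2) = 291.5441, so s_p = 17.0747.
SE_diff = s_p·√(1/n₁ + 1/n₂) = 17.0747·√(1/62 + 1/212) = 2.4653.
t* = 1.285; margin = 1.285 × 2.4653 = 3.1679.
Difference = 111.5 − 129.2 = -17.7000.
-17.7000 ± 3.1679 → (-20.87, -14.53).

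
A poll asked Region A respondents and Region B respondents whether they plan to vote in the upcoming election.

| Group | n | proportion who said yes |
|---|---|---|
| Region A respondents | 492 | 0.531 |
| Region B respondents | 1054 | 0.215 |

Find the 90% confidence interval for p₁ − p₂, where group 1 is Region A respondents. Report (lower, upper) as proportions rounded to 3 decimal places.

(0.274, 0.358)

SE₁ = √(p̂₁(1−p̂₁)/n₁) = √(0.5310·0.4690/492) = 0.02250; SE₂ = √(0.2150·0.7850/1054) = 0.01265.
Independent samples: SE of the difference = √(SE₁² + SE₂²) = √(0.00050625 + 0.0001600225) = 0.02581.
z* for 90% confidence is 1.645, so the margin of error is 1.645 × 0.02581 = 0.04246.
Point estimate p̂₁ − p̂₂ = 0.5310 − 0.2150 = 0.3160.
0.3160 ± 0.04246 → (0.274, 0.358).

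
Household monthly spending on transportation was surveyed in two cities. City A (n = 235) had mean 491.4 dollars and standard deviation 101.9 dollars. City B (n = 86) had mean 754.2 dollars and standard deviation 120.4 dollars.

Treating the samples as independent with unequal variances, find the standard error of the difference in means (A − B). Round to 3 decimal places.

SE₁ = s₁/√n₁ = 101.9/√235 = 6.6472; SE₂ = 120.4/√86 = 12.9831.
Independent samples, unequal variances: SE_diff = √(SE₁² + SE₂²) = √(44.18526784 + 168.56088561) = 14.5858.

14.586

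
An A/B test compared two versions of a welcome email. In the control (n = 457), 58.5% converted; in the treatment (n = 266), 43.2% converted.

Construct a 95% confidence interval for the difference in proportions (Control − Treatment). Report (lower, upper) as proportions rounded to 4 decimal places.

SE₁ = √(p̂₁(1−p̂₁)/n₁) = √(0.5850·0.4150/457) = 0.02305; SE₂ = √(0.4320·0.5680/266) = 0.03037.
Independent samples: SE of the difference = √(SE₁² + SE₂²) = √(0.0005313025 + 0.0009223369) = 0.03813.
z* for 95% confidence is 1.960, so the margin of error is 1.960 × 0.03813 = 0.07473.
Point estimate p̂₁ − p̂₂ = 0.5850 − 0.4320 = 0.1530.
0.1530 ± 0.07473 → (0.0783, 0.2277).

(0.0783, 0.2277)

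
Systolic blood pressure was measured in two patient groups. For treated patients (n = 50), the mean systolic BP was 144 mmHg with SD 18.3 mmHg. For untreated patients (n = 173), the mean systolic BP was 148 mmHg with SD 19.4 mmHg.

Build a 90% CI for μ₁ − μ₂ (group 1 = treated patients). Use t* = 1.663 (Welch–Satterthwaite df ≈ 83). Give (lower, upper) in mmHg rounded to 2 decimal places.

(-8.95, 0.95)

SE₁ = s₁/√n₁ = 18.3/√50 = 2.5880; SE₂ = 19.4/√173 = 1.4750.
Independent samples, unequal variances: SE_diff = √(SE₁² + SE₂²) = √(6.697744 + 2.175625) = 2.9788.
t* = 1.663, so margin of error = 1.663 × 2.9788 = 4.9537.
Difference in means = 144 − 148 = -4.0000.
-4.0000 ± 4.9537 → (-8.95, 0.95).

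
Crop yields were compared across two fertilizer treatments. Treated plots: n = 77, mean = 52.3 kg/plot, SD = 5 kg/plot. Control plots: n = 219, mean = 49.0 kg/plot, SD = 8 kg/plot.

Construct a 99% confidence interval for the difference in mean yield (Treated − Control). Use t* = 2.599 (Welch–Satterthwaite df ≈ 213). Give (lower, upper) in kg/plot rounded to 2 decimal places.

(1.26, 5.34)

Per-group SEs: s₁/√n₁ = 5/√77 = 0.5698, s₂/√n₂ = 8/√219 = 0.5406.
Unpooled SE of the difference: √(0.32467204 + 0.29224836) = 0.7854.
Margin of error = t* · SE = 2.599 × 0.7854 = 2.0413.
x̄₁ − x̄₂ = 52.3 − 49.0 = 3.3000.
CI: 3.3000 ± 2.0413 = (1.26, 5.34).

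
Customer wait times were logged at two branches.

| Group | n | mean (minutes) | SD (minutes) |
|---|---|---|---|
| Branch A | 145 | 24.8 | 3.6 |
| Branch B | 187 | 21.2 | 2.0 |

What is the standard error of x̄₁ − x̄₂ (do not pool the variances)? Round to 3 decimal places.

Per-group SEs: s₁/√n₁ = 3.6/√145 = 0.2990, s₂/√n₂ = 2.0/√187 = 0.1463.
Unpooled SE of the difference: √(0.089401 + 0.02140369) = 0.3329.

0.333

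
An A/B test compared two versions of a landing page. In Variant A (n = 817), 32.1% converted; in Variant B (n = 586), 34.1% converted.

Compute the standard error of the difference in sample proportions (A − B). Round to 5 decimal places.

SE₁ = √(p̂₁(1−p̂₁)/n₁) = √(0.3210·0.6790/817) = 0.01633; SE₂ = √(0.3410·0.6590/586) = 0.01958.
Independent samples: SE of the difference = √(SE₁² + SE₂²) = √(0.0002666689 + 0.0003833764) = 0.02550.

0.02550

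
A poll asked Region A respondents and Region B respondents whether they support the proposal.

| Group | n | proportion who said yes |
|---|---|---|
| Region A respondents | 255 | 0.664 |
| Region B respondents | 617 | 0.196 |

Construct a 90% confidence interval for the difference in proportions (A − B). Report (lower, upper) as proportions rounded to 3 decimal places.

The two standard errors are √(0.6640×0.3360/255) = 0.02958 and √(0.1960×0.8040/617) = 0.01598.
Because the samples are independent, SE_diff = √(0.02958² + 0.01598²) = 0.03362.
Using z* = 1.645 for 90%, ME = 1.645 × 0.03362 = 0.05530.
p̂₁ − p̂₂ = 0.4680; interval 0.4680 ± 0.05530 gives (0.413, 0.523).

(0.413, 0.523)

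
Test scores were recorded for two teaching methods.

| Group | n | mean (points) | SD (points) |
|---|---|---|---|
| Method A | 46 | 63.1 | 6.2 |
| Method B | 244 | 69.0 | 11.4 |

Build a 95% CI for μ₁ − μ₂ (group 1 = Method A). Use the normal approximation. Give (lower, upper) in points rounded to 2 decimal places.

Per-group SEs: s₁/√n₁ = 6.2/√46 = 0.9141, s₂/√n₂ = 11.4/√244 = 0.7298.
Unpooled SE of the difference: √(0.83557881 + 0.53260804) = 1.1697.
Margin of error = z* · SE = 1.960 × 1.1697 = 2.2926.
x̄₁ − x̄₂ = 63.1 − 69.0 = -5.9000.
CI: -5.9000 ± 2.2926 = (-8.19, -3.61).

(-8.19, -3.61)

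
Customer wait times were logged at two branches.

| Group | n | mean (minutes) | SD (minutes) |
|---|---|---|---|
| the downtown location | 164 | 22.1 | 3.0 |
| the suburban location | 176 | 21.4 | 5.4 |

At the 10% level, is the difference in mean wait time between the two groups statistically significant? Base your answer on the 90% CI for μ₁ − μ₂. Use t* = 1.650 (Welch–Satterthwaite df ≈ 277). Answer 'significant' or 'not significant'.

not significant

Per-group SEs: s₁/√n₁ = 3.0/√164 = 0.2343, s₂/√n₂ = 5.4/√176 = 0.4070.
Unpooled SE of the difference: √(0.05489649 + 0.165649) = 0.4696.
Margin of error = t* · SE = 1.650 × 0.4696 = 0.7748.
x̄₁ − x̄₂ = 22.1 − 21.4 = 0.7000.
CI: 0.7000 ± 0.7748 = (-0.0748, 1.4748).
The interval (-0.0748, 1.4748) contains 0, so the difference is not significant.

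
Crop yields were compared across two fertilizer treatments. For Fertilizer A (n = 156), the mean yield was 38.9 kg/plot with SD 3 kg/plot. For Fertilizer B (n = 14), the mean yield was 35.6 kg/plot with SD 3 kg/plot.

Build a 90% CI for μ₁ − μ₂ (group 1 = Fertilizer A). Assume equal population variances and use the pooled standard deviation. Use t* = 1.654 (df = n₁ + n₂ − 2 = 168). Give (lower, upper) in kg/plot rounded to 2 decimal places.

(1.92, 4.68)

Pooled variance s_p² = [155·3² + 13·3²] / (156+14−2) = 9.0000, so s_p = 3.0000.
SE_diff = s_p·√(1/n₁ + 1/n₂) = 3.0000·√(1/156 + 1/14) = 0.8370.
t* = 1.654; margin = 1.654 × 0.8370 = 1.3844.
Difference = 38.9 − 35.6 = 3.3000.
3.3000 ± 1.3844 → (1.92, 4.68).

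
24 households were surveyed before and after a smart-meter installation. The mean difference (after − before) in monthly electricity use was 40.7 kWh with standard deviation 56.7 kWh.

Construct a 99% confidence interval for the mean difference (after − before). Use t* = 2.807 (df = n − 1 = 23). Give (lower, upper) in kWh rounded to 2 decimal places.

Paired design: SE = s_d/√n = 56.7/√24 = 11.5738.
t* = 2.807; margin of error = 2.807 × 11.5738 = 32.4877.
40.7 ± 32.4877 → (8.21, 73.19).

(8.21, 73.19)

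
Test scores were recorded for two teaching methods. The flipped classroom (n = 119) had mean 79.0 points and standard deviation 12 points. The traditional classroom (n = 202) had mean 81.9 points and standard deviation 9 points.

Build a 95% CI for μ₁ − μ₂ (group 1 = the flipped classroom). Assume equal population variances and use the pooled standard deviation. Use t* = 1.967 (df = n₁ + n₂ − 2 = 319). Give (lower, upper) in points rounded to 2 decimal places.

(-5.22, -0.58)

s_p = √[((n₁−1)s₁² + (n₂−1)s₂²)/(n₁+n₂−2)] = √[(118·12² + 201·9²)/319] = 10.2129.
SE = 10.2129·√(1/119 + 1/202) = 1.1802.
With t* = 1.967, margin = 1.967 × 1.1802 = 2.3215.
x̄₁ − x̄₂ = 79.0 − 81.9 = -2.9000; interval -2.9000 ± 2.3215 = (-5.22, -0.58).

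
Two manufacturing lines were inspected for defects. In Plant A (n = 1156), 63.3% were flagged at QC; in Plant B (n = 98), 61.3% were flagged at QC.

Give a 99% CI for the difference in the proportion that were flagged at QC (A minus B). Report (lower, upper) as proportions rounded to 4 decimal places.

The two standard errors are √(0.6330×0.3670/1156) = 0.01418 and √(0.6130×0.3870/98) = 0.04920.
Because the samples are independent, SE_diff = √(0.01418² + 0.04920²) = 0.05120.
Using z* = 2.576 for 99%, ME = 2.576 × 0.05120 = 0.13189.
p̂₁ − p̂₂ = 0.0200; interval 0.0200 ± 0.13189 gives (-0.1119, 0.1519).

(-0.1119, 0.1519)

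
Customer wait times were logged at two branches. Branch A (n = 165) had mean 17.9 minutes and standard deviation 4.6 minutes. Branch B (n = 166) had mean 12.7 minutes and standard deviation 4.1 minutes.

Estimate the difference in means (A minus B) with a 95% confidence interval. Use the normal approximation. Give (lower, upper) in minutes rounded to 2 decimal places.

(4.26, 6.14)

SE₁ = s₁/√n₁ = 4.6/√165 = 0.3581; SE₂ = 4.1/√166 = 0.3182.
Independent samples, unequal variances: SE_diff = √(SE₁² + SE₂²) = √(0.12823561 + 0.10125124) = 0.4790.
z* = 1.960, so margin of error = 1.960 × 0.4790 = 0.9388.
Difference in means = 17.9 − 12.7 = 5.2000.
5.2000 ± 0.9388 → (4.26, 6.14).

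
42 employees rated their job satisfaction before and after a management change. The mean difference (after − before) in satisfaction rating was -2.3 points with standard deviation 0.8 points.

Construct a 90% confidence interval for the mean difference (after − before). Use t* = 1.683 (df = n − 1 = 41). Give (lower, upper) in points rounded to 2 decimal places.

(-2.51, -2.09)

Paired design: SE = s_d/√n = 0.8/√42 = 0.1234.
t* = 1.683; margin of error = 1.683 × 0.1234 = 0.2077.
-2.3 ± 0.2077 → (-2.51, -2.09).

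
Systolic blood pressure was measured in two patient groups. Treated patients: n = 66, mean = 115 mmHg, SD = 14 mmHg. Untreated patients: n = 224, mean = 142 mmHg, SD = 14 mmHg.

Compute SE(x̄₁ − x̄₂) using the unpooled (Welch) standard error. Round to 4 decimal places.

Per-group SEs: s₁/√n₁ = 14/√66 = 1.7233, s₂/√n₂ = 14/√224 = 0.9354.
Unpooled SE of the difference: √(2.96976289 + 0.87497316) = 1.9608.

1.9608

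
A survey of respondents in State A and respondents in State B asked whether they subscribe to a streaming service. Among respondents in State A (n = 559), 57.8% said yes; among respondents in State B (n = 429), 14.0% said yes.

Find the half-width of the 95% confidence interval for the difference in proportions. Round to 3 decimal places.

0.052

SE₁ = √(p̂₁(1−p̂₁)/n₁) = √(0.5780·0.4220/559) = 0.02089; SE₂ = √(0.1400·0.8600/429) = 0.01675.
Independent samples: SE of the difference = √(SE₁² + SE₂²) = √(0.0004363921 + 0.0002805625) = 0.02678.
z* for 95% confidence is 1.960, so the margin of error is 1.960 × 0.02678 = 0.05249.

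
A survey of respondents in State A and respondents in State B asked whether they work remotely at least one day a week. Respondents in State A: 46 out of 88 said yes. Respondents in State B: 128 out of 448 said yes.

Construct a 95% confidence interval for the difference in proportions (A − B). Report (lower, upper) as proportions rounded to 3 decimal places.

First, p̂₁ = 46/88 = 0.5227; p̂₂ = 128/448 = 0.2857.
The two standard errors are √(0.5227×0.4773/88) = 0.05325 and √(0.2857×0.7143/448) = 0.02134.
Because the samples are independent, SE_diff = √(0.05325² + 0.02134²) = 0.05737.
Using z* = 1.960 for 95%, ME = 1.960 × 0.05737 = 0.11245.
p̂₁ − p̂₂ = 0.2370; interval 0.2370 ± 0.11245 gives (0.125, 0.349).

(0.125, 0.349)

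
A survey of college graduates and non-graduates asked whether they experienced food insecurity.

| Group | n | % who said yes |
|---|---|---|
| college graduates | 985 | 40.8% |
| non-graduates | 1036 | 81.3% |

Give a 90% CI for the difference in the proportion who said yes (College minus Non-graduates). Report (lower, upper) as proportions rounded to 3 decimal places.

Each SE is √(p̂(1−p̂)/n): √(0.4080·0.5920/985) = 0.01566 and √(0.8130·0.1870/1036) = 0.01211.
SE(p̂₁ − p̂₂) = √(SE₁² + SE₂²) = √(0.0002452356 + 0.0001466521) = 0.01980, since the two samples are independent.
At 90% confidence z* = 1.645; margin = 1.645 × 0.01980 = 0.03257.
The difference is 0.4080 − 0.8130 = -0.4050, so the interval is -0.4050 ± 0.03257 = (-0.438, -0.372).

(-0.438, -0.372)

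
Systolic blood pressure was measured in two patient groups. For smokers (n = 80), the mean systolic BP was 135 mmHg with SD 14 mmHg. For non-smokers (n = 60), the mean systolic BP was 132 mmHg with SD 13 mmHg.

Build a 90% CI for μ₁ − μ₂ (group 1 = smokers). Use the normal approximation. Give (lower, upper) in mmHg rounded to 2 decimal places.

Standard errors of each mean: 14/√80 = 1.5652 and 13/√60 = 1.6783.
SE(x̄₁ − x̄₂) = √(1.5652² + 1.6783²) = 2.2949 for independent samples with unequal variances.
With z* = 1.645, the margin is 1.645 × 2.2949 = 3.7751.
x̄₁ − x̄₂ = 135 − 132 = 3.0000; the interval is 3.0000 ± 3.7751 = (-0.78, 6.78).

(-0.78, 6.78)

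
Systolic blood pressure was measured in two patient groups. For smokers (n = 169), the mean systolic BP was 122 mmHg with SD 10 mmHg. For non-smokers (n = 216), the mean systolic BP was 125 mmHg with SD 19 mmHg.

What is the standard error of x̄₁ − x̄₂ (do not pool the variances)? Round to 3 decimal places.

1.504

Standard errors of each mean: 10/√169 = 0.7692 and 19/√216 = 1.2928.
SE(x̄₁ − x̄₂) = √(0.7692² + 1.2928²) = 1.5043 for independent samples with unequal variances.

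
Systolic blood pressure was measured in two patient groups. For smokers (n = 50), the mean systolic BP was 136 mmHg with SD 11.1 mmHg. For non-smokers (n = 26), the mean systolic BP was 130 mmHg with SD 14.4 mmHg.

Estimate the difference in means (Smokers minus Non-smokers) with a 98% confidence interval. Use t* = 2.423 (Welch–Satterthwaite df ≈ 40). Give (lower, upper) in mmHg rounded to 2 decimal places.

(-1.83, 13.83)

Per-group SEs: s₁/√n₁ = 11.1/√50 = 1.5698, s₂/√n₂ = 14.4/√26 = 2.8241.
Unpooled SE of the difference: √(2.46427204 + 7.97554081) = 3.2311.
Margin of error = t* · SE = 2.423 × 3.2311 = 7.8290.
x̄₁ − x̄₂ = 136 − 130 = 6.0000.
CI: 6.0000 ± 7.8290 = (-1.83, 13.83).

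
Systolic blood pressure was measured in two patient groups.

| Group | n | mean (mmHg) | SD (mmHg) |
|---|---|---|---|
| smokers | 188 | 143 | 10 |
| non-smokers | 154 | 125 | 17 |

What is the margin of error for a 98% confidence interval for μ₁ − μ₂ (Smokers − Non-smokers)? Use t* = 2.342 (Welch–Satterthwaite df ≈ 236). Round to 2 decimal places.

3.63

Standard errors of each mean: 10/√188 = 0.7293 and 17/√154 = 1.3699.
SE(x̄₁ − x̄₂) = √(0.7293² + 1.3699²) = 1.5519 for independent samples with unequal variances.
With t* = 2.342, the margin is 2.342 × 1.5519 = 3.6345.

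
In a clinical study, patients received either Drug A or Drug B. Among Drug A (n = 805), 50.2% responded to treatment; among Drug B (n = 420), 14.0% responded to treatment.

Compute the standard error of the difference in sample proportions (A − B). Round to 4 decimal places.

Each SE is √(p̂(1−p̂)/n): √(0.5020·0.4980/805) = 0.01762 and √(0.1400·0.8600/420) = 0.01693.
SE(p̂₁ − p̂₂) = √(SE₁² + SE₂²) = √(0.0003104644 + 0.0002866249) = 0.02444, since the two samples are independent.

0.0244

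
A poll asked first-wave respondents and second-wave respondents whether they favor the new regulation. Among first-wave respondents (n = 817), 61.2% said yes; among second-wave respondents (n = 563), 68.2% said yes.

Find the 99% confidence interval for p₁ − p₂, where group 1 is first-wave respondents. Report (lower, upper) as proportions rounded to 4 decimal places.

(-0.1370, -0.0030)

Each SE is √(p̂(1−p̂)/n): √(0.6120·0.3880/817) = 0.01705 and √(0.6820·0.3180/563) = 0.01963.
SE(p̂₁ − p̂₂) = √(SE₁² + SE₂²) = √(0.0002907025 + 0.0003853369) = 0.02600, since the two samples are independent.
At 99% confidence z* = 2.576; margin = 2.576 × 0.02600 = 0.06698.
The difference is 0.6120 − 0.6820 = -0.0700, so the interval is -0.0700 ± 0.06698 = (-0.1370, -0.0030).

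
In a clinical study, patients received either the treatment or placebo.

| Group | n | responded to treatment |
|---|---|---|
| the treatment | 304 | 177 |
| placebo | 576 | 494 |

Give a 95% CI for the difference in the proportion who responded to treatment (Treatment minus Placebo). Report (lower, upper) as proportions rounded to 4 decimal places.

First, p̂₁ = 177/304 = 0.5822; p̂₂ = 494/576 = 0.8576.
The two standard errors are √(0.5822×0.4178/304) = 0.02829 and √(0.8576×0.1424/576) = 0.01456.
Because the samples are independent, SE_diff = √(0.02829² + 0.01456²) = 0.03182.
Using z* = 1.960 for 95%, ME = 1.960 × 0.03182 = 0.06237.
p̂₁ − p̂₂ = -0.2754; interval -0.2754 ± 0.06237 gives (-0.3378, -0.2130).

(-0.3378, -0.2130)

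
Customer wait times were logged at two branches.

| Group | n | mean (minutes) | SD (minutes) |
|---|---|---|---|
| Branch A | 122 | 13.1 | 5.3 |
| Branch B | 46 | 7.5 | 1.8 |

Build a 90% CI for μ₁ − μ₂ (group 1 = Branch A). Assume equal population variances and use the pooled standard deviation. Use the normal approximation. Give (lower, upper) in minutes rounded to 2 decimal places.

Pooled variance s_p² = [121·5.3² + 45·1.8²] / (122+46−2) = 21.3536, so s_p = 4.6210.
SE_diff = s_p·√(1/n₁ + 1/n₂) = 4.6210·√(1/122 + 1/46) = 0.7995.
z* = 1.645; margin = 1.645 × 0.7995 = 1.3152.
Difference = 13.1 − 7.5 = 5.6000.
5.6000 ± 1.3152 → (4.28, 6.92).

(4.28, 6.92)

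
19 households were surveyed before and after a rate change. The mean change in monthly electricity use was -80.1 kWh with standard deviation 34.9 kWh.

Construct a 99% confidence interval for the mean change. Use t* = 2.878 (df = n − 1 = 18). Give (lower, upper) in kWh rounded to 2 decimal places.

(-103.14, -57.06)

Paired design: SE = s_d/√n = 34.9/√19 = 8.0066.
t* = 2.878; margin of error = 2.878 × 8.0066 = 23.0430.
-80.1 ± 23.0430 → (-103.14, -57.06).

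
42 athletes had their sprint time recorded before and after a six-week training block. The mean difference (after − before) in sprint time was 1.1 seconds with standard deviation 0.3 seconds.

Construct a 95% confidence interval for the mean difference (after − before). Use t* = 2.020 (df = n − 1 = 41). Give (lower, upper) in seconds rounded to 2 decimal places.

(1.01, 1.19)

Paired design: SE = s_d/√n = 0.3/√42 = 0.0463.
t* = 2.020; margin of error = 2.020 × 0.0463 = 0.0935.
1.1 ± 0.0935 → (1.01, 1.19).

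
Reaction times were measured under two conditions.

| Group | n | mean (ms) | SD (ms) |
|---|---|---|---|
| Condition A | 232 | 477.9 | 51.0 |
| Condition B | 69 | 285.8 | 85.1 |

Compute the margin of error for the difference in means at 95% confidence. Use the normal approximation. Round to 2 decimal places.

21.13

Per-group SEs: s₁/√n₁ = 51.0/√232 = 3.3483, s₂/√n₂ = 85.1/√69 = 10.2448.
Unpooled SE of the difference: √(11.21111289 + 104.95592704) = 10.7781.
Margin of error = z* · SE = 1.960 × 10.7781 = 21.1251.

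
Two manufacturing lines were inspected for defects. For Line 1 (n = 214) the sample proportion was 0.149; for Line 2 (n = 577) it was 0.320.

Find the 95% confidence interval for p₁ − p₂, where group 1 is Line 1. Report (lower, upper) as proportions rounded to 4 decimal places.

The two standard errors are √(0.1490×0.8510/214) = 0.02434 and √(0.3200×0.6800/577) = 0.01942.
Because the samples are independent, SE_diff = √(0.02434² + 0.01942²) = 0.03114.
Using z* = 1.960 for 95%, ME = 1.960 × 0.03114 = 0.06103.
p̂₁ − p̂₂ = -0.1710; interval -0.1710 ± 0.06103 gives (-0.2320, -0.1100).

(-0.2320, -0.1100)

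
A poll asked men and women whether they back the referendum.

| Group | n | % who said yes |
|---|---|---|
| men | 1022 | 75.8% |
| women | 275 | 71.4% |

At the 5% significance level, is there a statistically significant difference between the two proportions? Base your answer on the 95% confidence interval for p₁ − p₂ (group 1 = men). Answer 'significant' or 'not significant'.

SE₁ = √(p̂₁(1−p̂₁)/n₁) = √(0.7580·0.2420/1022) = 0.01340; SE₂ = √(0.7140·0.2860/275) = 0.02725.
Independent samples: SE of the difference = √(SE₁² + SE₂²) = √(0.00017956 + 0.0007425625) = 0.03037.
z* for 95% confidence is 1.960, so the margin of error is 1.960 × 0.03037 = 0.05953.
Point estimate p̂₁ − p̂₂ = 0.7580 − 0.7140 = 0.0440.
0.0440 ± 0.05953 → (-0.01553, 0.10353).
The interval (-0.01553, 0.10353) contains 0, so the difference is not significant.

not significant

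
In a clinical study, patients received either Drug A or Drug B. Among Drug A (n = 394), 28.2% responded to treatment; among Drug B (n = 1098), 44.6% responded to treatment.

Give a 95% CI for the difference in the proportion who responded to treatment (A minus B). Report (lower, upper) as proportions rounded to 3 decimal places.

(-0.217, -0.111)

Each SE is √(p̂(1−p̂)/n): √(0.2820·0.7180/394) = 0.02267 and √(0.4460·0.5540/1098) = 0.01500.
SE(p̂₁ − p̂₂) = √(SE₁² + SE₂²) = √(0.0005139289 + 0.000225) = 0.02718, since the two samples are independent.
At 95% confidence z* = 1.960; margin = 1.960 × 0.02718 = 0.05327.
The difference is 0.2820 − 0.4460 = -0.1640, so the interval is -0.1640 ± 0.05327 = (-0.217, -0.111).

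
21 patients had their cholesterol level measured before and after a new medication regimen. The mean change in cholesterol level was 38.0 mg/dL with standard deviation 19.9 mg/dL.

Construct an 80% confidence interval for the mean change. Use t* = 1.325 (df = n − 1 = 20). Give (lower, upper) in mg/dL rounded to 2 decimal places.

Paired design: SE = s_d/√n = 19.9/√21 = 4.3425.
t* = 1.325; margin of error = 1.325 × 4.3425 = 5.7538.
38.0 ± 5.7538 → (32.25, 43.75).

(32.25, 43.75)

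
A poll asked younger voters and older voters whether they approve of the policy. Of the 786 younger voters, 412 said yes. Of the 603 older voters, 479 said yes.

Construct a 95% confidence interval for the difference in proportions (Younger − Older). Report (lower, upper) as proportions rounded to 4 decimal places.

(-0.3177, -0.2227)

p̂₁ = 412/786 = 0.5242 and p̂₂ = 479/603 = 0.7944.
SE₁ = √(p̂₁(1−p̂₁)/n₁) = √(0.5242·0.4758/786) = 0.01781; SE₂ = √(0.7944·0.2056/603) = 0.01646.
Independent samples: SE of the difference = √(SE₁² + SE₂²) = √(0.0003171961 + 0.0002709316) = 0.02425.
z* for 95% confidence is 1.960, so the margin of error is 1.960 × 0.02425 = 0.04753.
Point estimate p̂₁ − p̂₂ = 0.5242 − 0.7944 = -0.2702.
-0.2702 ± 0.04753 → (-0.3177, -0.2227).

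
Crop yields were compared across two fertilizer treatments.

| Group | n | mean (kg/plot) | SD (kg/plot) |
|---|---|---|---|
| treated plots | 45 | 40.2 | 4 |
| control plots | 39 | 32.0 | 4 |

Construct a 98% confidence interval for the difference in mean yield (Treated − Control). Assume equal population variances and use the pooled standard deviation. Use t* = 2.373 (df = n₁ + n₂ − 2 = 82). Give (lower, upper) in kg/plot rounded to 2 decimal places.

(6.12, 10.28)

s_p = √[((n₁−1)s₁² + (n₂−1)s₂²)/(n₁+n₂−2)] = √[(44·4² + 38·4²)/82] = 4.0000.
SE = 4.0000·√(1/45 + 1/39) = 0.8751.
With t* = 2.373, margin = 2.373 × 0.8751 = 2.0766.
x̄₁ − x̄₂ = 40.2 − 32.0 = 8.2000; interval 8.2000 ± 2.0766 = (6.12, 10.28).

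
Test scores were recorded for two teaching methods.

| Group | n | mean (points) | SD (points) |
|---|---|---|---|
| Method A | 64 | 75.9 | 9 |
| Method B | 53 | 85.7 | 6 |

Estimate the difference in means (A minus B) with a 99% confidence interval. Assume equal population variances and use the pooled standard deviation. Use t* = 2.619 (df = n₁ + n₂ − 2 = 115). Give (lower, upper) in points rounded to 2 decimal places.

s_p = √[((n₁−1)s₁² + (n₂−1)s₂²)/(n₁+n₂−2)] = √[(63·9² + 52·6²)/115] = 7.7880.
SE = 7.7880·√(1/64 + 1/53) = 1.4464.
With t* = 2.619, margin = 2.619 × 1.4464 = 3.7881.
x̄₁ − x̄₂ = 75.9 − 85.7 = -9.8000; interval -9.8000 ± 3.7881 = (-13.59, -6.01).

(-13.59, -6.01)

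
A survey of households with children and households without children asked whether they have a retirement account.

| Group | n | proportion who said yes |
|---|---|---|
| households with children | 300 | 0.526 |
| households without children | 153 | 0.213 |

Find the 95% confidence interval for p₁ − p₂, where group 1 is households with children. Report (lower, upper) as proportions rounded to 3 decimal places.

(0.227, 0.399)

Each SE is √(p̂(1−p̂)/n): √(0.5260·0.4740/300) = 0.02883 and √(0.2130·0.7870/153) = 0.03310.
SE(p̂₁ − p̂₂) = √(SE₁² + SE₂²) = √(0.0008311689 + 0.00109561) = 0.04390, since the two samples are independent.
At 95% confidence z* = 1.960; margin = 1.960 × 0.04390 = 0.08604.
The difference is 0.5260 − 0.2130 = 0.3130, so the interval is 0.3130 ± 0.08604 = (0.227, 0.399).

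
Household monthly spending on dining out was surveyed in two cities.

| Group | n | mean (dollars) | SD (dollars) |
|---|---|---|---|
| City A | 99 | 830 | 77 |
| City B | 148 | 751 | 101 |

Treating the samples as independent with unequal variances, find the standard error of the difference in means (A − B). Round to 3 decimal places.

11.350

Standard errors of each mean: 77/√99 = 7.7388 and 101/√148 = 8.3021.
SE(x̄₁ − x̄₂) = √(7.7388² + 8.3021²) = 11.3496 for independent samples with unequal variances.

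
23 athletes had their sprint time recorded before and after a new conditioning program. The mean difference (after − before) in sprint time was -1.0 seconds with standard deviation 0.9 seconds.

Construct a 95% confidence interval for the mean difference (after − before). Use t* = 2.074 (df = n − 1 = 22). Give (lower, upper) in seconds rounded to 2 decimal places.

Paired design: SE = s_d/√n = 0.9/√23 = 0.1877.
t* = 2.074; margin of error = 2.074 × 0.1877 = 0.3893.
-1.0 ± 0.3893 → (-1.39, -0.61).

(-1.39, -0.61)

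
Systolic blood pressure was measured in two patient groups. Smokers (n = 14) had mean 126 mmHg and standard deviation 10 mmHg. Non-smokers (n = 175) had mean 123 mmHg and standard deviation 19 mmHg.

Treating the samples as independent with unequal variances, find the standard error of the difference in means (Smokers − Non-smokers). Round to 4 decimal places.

Per-group SEs: s₁/√n₁ = 10/√14 = 2.6726, s₂/√n₂ = 19/√175 = 1.4363.
Unpooled SE of the difference: √(7.14279076 + 2.06295769) = 3.0341.

3.0341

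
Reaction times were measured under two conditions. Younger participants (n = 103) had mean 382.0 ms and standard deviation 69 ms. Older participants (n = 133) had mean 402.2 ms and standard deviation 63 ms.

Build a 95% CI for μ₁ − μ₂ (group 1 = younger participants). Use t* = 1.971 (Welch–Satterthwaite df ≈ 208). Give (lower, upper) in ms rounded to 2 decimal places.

Standard errors of each mean: 69/√103 = 6.7988 and 63/√133 = 5.4628.
SE(x̄₁ − x̄₂) = √(6.7988² + 5.4628²) = 8.7216 for independent samples with unequal variances.
With t* = 1.971, the margin is 1.971 × 8.7216 = 17.1903.
x̄₁ − x̄₂ = 382.0 − 402.2 = -20.2000; the interval is -20.2000 ± 17.1903 = (-37.39, -3.01).

(-37.39, -3.01)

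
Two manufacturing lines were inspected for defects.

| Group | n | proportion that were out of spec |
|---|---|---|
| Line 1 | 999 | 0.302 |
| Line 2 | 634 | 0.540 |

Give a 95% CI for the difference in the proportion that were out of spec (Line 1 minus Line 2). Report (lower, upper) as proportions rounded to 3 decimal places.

(-0.286, -0.190)

SE₁ = √(p̂₁(1−p̂₁)/n₁) = √(0.3020·0.6980/999) = 0.01453; SE₂ = √(0.5400·0.4600/634) = 0.01979.
Independent samples: SE of the difference = √(SE₁² + SE₂²) = √(0.0002111209 + 0.0003916441) = 0.02455.
z* for 95% confidence is 1.960, so the margin of error is 1.960 × 0.02455 = 0.04812.
Point estimate p̂₁ − p̂₂ = 0.3020 − 0.5400 = -0.2380.
-0.2380 ± 0.04812 → (-0.286, -0.190).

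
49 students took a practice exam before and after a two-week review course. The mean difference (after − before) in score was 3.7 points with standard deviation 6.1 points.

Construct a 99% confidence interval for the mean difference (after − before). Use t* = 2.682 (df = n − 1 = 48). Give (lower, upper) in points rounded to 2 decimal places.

This is a matched-pairs design, so SE = s_d/√n = 6.1/√49 = 0.8714.
Margin = 2.682 × 0.8714 = 2.3371; the interval is 3.7 ± 2.3371 = (1.36, 6.04).

(1.36, 6.04)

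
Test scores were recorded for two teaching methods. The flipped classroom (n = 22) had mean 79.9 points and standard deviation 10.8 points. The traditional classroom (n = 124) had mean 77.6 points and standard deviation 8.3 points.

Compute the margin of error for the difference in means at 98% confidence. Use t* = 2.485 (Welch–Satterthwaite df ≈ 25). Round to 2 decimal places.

6.01

Per-group SEs: s₁/√n₁ = 10.8/√22 = 2.3026, s₂/√n₂ = 8.3/√124 = 0.7454.
Unpooled SE of the difference: √(5.30196676 + 0.55562116) = 2.4202.
Margin of error = t* · SE = 2.485 × 2.4202 = 6.0142.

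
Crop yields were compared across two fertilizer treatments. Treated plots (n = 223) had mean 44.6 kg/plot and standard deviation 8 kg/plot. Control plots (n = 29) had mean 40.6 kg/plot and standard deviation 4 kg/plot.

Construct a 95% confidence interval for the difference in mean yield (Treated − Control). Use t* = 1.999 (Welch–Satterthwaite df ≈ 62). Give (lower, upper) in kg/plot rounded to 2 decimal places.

(2.17, 5.83)

Standard errors of each mean: 8/√223 = 0.5357 and 4/√29 = 0.7428.
SE(x̄₁ − x̄₂) = √(0.5357² + 0.7428²) = 0.9158 for independent samples with unequal variances.
With t* = 1.999, the margin is 1.999 × 0.9158 = 1.8307.
x̄₁ − x̄₂ = 44.6 − 40.6 = 4.0000; the interval is 4.0000 ± 1.8307 = (2.17, 5.83).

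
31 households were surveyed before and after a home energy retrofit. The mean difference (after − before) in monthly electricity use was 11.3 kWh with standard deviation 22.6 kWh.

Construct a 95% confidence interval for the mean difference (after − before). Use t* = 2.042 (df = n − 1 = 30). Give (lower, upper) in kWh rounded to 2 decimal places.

(3.01, 19.59)

Paired design: SE = s_d/√n = 22.6/√31 = 4.0591.
t* = 2.042; margin of error = 2.042 × 4.0591 = 8.2887.
11.3 ± 8.2887 → (3.01, 19.59).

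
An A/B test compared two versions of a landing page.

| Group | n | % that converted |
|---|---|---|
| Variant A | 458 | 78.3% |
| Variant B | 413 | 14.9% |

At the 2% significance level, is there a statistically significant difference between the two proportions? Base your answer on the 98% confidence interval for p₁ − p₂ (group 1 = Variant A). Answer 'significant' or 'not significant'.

The two standard errors are √(0.7830×0.2170/458) = 0.01926 and √(0.1490×0.8510/413) = 0.01752.
Because the samples are independent, SE_diff = √(0.01926² + 0.01752²) = 0.02604.
Using z* = 2.326 for 98%, ME = 2.326 × 0.02604 = 0.06057.
p̂₁ − p̂₂ = 0.6340; interval 0.6340 ± 0.06057 gives (0.57343, 0.69457).
The interval (0.57343, 0.69457) does not contain 0, so the difference is significant.

significant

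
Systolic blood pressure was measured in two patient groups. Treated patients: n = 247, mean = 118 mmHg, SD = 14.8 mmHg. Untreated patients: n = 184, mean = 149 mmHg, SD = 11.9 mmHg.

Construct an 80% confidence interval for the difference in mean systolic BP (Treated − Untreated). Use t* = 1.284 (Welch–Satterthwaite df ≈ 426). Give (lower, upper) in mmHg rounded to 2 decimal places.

(-32.65, -29.35)

SE₁ = s₁/√n₁ = 14.8/√247 = 0.9417; SE₂ = 11.9/√184 = 0.8773.
Independent samples, unequal variances: SE_diff = √(SE₁² + SE₂²) = √(0.88679889 + 0.76965529) = 1.2870.
t* = 1.284, so margin of error = 1.284 × 1.2870 = 1.6525.
Difference in means = 118 − 149 = -31.0000.
-31.0000 ± 1.6525 → (-32.65, -29.35).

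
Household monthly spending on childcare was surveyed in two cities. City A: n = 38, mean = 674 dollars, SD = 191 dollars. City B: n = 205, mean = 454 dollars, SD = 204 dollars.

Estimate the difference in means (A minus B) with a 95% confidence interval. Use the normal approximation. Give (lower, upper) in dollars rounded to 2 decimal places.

SE₁ = s₁/√n₁ = 191/√38 = 30.9843; SE₂ = 204/√205 = 14.2480.
Independent samples, unequal variances: SE_diff = √(SE₁² + SE₂²) = √(960.02684649 + 203.005504) = 34.1033.
z* = 1.960, so margin of error = 1.960 × 34.1033 = 66.8425.
Difference in means = 674 − 454 = 220.0000.
220.0000 ± 66.8425 → (153.16, 286.84).

(153.16, 286.84)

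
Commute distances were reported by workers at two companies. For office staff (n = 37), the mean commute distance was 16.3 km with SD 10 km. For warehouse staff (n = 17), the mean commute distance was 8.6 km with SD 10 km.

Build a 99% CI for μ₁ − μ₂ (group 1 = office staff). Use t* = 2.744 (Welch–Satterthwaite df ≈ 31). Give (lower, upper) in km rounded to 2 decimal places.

SE₁ = s₁/√n₁ = 10/√37 = 1.6440; SE₂ = 10/√17 = 2.4254.
Independent samples, unequal variances: SE_diff = √(SE₁² + SE₂²) = √(2.702736 + 5.88256516) = 2.9301.
t* = 2.744, so margin of error = 2.744 × 2.9301 = 8.0402.
Difference in means = 16.3 − 8.6 = 7.7000.
7.7000 ± 8.0402 → (-0.34, 15.74).

(-0.34, 15.74)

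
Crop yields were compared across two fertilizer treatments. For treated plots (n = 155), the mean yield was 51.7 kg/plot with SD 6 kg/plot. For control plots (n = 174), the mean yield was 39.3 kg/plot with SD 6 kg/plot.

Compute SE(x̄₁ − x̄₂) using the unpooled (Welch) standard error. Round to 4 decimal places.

0.6627

SE₁ = s₁/√n₁ = 6/√155 = 0.4819; SE₂ = 6/√174 = 0.4549.
Independent samples, unequal variances: SE_diff = √(SE₁² + SE₂²) = √(0.23222761 + 0.20693401) = 0.6627.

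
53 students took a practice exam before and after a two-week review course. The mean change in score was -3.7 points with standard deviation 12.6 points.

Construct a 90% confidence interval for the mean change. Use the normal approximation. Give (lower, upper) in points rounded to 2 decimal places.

This is a matched-pairs design, so SE = s_d/√n = 12.6/√53 = 1.7307.
Margin = 1.645 × 1.7307 = 2.8470; the interval is -3.7 ± 2.8470 = (-6.55, -0.85).

(-6.55, -0.85)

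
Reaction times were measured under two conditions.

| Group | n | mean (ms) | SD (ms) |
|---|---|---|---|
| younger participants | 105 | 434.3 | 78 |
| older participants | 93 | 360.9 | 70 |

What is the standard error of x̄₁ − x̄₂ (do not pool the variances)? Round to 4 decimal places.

10.5181

Standard errors of each mean: 78/√105 = 7.6120 and 70/√93 = 7.2587.
SE(x̄₁ − x̄₂) = √(7.6120² + 7.2587²) = 10.5181 for independent samples with unequal variances.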